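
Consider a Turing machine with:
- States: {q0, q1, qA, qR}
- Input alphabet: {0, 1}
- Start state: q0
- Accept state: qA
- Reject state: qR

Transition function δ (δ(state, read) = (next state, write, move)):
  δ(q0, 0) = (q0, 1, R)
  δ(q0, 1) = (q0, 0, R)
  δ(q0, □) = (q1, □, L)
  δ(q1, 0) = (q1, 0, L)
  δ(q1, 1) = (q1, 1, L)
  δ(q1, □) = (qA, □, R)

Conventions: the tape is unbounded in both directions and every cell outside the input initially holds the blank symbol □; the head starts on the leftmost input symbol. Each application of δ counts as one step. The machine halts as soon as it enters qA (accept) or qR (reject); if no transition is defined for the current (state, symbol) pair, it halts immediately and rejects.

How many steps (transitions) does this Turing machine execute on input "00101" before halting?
Step 0: [q0]00101 (head at position 0)
Step 1: δ(q0, 0) = (q0, 1, R)  ⊢  1[q0]0101 (head at position 1)
Step 2: δ(q0, 0) = (q0, 1, R)  ⊢  11[q0]101 (head at position 2)
Step 3: δ(q0, 1) = (q0, 0, R)  ⊢  110[q0]01 (head at position 3)
Step 4: δ(q0, 0) = (q0, 1, R)  ⊢  1101[q0]1 (head at position 4)
Step 5: δ(q0, 1) = (q0, 0, R)  ⊢  11010[q0]□ (head at position 5)
Step 6: δ(q0, □) = (q1, □, L)  ⊢  1101[q1]0□ (head at position 4)
Step 7: δ(q1, 0) = (q1, 0, L)  ⊢  110[q1]10□ (head at position 3)
Step 8: δ(q1, 1) = (q1, 1, L)  ⊢  11[q1]010□ (head at position 2)
Step 9: δ(q1, 0) = (q1, 0, L)  ⊢  1[q1]1010□ (head at position 1)
Step 10: δ(q1, 1) = (q1, 1, L)  ⊢  [q1]11010□ (head at position 0)
Step 11: δ(q1, 1) = (q1, 1, L)  ⊢  [q1]□11010□ (head at position -1)
Step 12: δ(q1, □) = (qA, □, R)  ⊢  □[qA]11010□ (head at position 0)
The machine is in qA, so it halts and accepts.
Number of transitions executed: 12.

Final answer: 12 steps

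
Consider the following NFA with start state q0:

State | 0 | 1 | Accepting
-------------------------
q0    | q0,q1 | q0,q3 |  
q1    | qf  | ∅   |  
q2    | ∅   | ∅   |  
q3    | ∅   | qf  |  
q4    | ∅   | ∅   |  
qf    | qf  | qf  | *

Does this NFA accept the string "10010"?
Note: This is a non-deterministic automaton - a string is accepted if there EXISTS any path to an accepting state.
Track the set of states the NFA could be in: start {q0}
Read '1': {q0} → {q0, q3}
Read '0': {q0, q3} → {q0, q1}
Read '0': {q0, q1} → {q0, q1, qf}
Read '1': {q0, q1, qf} → {q0, q3, qf}
Read '0': {q0, q3, qf} → {q0, q1, qf}
Final set {q0, q1, qf} contains accepting state(s) {qf} → accepted.

Final answer: Yes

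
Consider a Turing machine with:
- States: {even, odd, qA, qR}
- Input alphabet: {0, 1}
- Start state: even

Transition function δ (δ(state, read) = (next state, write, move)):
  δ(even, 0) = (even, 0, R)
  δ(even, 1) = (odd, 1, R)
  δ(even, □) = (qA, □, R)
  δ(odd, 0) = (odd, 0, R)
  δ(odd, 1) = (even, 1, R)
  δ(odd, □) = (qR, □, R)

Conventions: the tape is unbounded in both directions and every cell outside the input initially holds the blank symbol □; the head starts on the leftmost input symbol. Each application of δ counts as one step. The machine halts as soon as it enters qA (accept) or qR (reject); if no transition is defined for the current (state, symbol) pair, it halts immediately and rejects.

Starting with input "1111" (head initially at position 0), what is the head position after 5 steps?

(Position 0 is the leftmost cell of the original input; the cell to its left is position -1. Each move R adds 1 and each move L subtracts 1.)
Step 0: [even]1111 (head at position 0)
Step 1: δ(even, 1) = (odd, 1, R)  ⊢  1[odd]111 (head at position 1)
Step 2: δ(odd, 1) = (even, 1, R)  ⊢  11[even]11 (head at position 2)
Step 3: δ(even, 1) = (odd, 1, R)  ⊢  111[odd]1 (head at position 3)
Step 4: δ(odd, 1) = (even, 1, R)  ⊢  1111[even]□ (head at position 4)
Step 5: δ(even, □) = (qA, □, R)  ⊢  1111□[qA]□ (head at position 5)
Head position after 5 steps: 5

Final answer: Position 5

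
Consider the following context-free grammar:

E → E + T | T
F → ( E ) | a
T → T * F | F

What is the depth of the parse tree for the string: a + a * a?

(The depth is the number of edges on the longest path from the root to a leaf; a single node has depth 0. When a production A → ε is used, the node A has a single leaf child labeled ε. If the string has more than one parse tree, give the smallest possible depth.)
The grammar is unambiguous; the parse tree of a + a * a is:
E → E + T at the root (depth 0).
  Left E (depth 1) → T (2) → F (3) → a (4).
  Right T (depth 1) → T * F; that T (2) → F (3) → a (4); F (2) → a (3).
The longest root-to-leaf paths have 4 edges.
Depth = 4.

Final answer: 4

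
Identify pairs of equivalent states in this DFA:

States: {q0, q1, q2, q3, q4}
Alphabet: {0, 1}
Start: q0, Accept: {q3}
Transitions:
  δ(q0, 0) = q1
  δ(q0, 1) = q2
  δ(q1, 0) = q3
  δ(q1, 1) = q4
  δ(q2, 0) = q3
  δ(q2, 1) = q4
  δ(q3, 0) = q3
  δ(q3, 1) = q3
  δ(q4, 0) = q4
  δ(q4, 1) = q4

Using the table-filling algorithm:
Round 0 – mark pairs where exactly one state is accepting: (q0,q3), (q1,q3), (q2,q3), (q3,q4)
Round 1 – newly marked: (q0,q1) [on 0: q1 vs q3, already marked]; (q0,q2) [on 0: q1 vs q3, already marked]; (q1,q4) [on 0: q3 vs q4, already marked]; (q2,q4) [on 0: q3 vs q4, already marked]
Round 2 – newly marked: (q0,q4) [on 0: q1 vs q4, already marked]
No further pairs can be marked.
(q1, q2) unmarked: δ(q1,0)=q3, δ(q2,0)=q3; δ(q1,1)=q4, δ(q2,1)=q4 → equivalent
Equivalent pairs: (q1, q2)

Final answer: Equivalent pairs: (q1, q2)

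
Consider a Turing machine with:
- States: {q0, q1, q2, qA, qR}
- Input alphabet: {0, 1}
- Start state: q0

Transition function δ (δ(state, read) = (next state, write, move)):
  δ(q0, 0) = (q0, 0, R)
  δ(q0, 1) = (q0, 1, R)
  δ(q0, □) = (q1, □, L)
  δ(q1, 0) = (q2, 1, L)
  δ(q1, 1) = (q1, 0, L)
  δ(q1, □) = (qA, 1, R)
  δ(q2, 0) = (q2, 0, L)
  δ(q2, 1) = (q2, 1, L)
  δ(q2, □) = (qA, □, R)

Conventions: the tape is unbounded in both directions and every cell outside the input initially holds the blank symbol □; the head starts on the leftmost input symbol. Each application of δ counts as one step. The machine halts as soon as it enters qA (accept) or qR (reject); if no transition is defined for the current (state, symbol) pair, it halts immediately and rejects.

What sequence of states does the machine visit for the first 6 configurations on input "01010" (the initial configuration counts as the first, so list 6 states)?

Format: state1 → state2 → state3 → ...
Step 0: [q0]01010 (head at position 0)
Step 1: δ(q0, 0) = (q0, 0, R)  ⊢  0[q0]1010 (head at position 1)
Step 2: δ(q0, 1) = (q0, 1, R)  ⊢  01[q0]010 (head at position 2)
Step 3: δ(q0, 0) = (q0, 0, R)  ⊢  010[q0]10 (head at position 3)
Step 4: δ(q0, 1) = (q0, 1, R)  ⊢  0101[q0]0 (head at position 4)
Step 5: δ(q0, 0) = (q0, 0, R)  ⊢  01010[q0]□ (head at position 5)
Reading off the states of these 6 configurations: q0 → q0 → q0 → q0 → q0 → q0

Final answer: q0 → q0 → q0 → q0 → q0 → q0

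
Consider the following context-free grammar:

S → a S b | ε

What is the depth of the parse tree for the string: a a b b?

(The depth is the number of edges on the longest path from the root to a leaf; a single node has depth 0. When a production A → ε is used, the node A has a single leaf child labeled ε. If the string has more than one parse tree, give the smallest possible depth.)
The only parse tree applies S → a S b 2 times (once per matching a…b pair) and then S → ε.
The S nodes sit at depths 0, 1, …, 2; the innermost S (depth 2) has the single child ε at depth 3.
The terminal leaves a, b are at depths 1..2, so the longest root-to-leaf path is S → S → … → S → ε with 3 edges.
Depth = 3.

Final answer: 3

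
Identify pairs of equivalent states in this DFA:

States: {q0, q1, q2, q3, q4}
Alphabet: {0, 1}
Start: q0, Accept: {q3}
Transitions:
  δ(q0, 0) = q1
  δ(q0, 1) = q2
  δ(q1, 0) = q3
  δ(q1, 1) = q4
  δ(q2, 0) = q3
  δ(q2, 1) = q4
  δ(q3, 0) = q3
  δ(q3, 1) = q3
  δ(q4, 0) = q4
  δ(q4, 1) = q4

Using the table-filling algorithm:
Round 0 – mark pairs where exactly one state is accepting: (q0,q3), (q1,q3), (q2,q3), (q3,q4)
Round 1 – newly marked: (q0,q1) [on 0: q1 vs q3, already marked]; (q0,q2) [on 0: q1 vs q3, already marked]; (q1,q4) [on 0: q3 vs q4, already marked]; (q2,q4) [on 0: q3 vs q4, already marked]
Round 2 – newly marked: (q0,q4) [on 0: q1 vs q4, already marked]
No further pairs can be marked.
(q1, q2) unmarked: δ(q1,0)=q3, δ(q2,0)=q3; δ(q1,1)=q4, δ(q2,1)=q4 → equivalent
Equivalent pairs: (q1, q2)

Final answer: Equivalent pairs: (q1, q2)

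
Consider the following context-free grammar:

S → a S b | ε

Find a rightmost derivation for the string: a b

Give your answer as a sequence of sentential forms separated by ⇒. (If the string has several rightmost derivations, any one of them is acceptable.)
Start with S.
Step 1: the rightmost non-terminal is S; apply S → a S b:  a S b
Step 2: the rightmost non-terminal is S; apply S → ε:  a b

Final answer: S ⇒ a S b ⇒ a b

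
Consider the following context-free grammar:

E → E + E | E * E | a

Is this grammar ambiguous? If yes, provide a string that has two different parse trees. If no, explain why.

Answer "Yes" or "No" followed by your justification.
Two different leftmost derivations of a + a * a:
  (1) E ⇒ E + E ⇒ a + E ⇒ a + E * E ⇒ a + a * E ⇒ a + a * a   (tree groups a + (a * a))
  (2) E ⇒ E * E ⇒ E + E * E ⇒ a + E * E ⇒ a + a * E ⇒ a + a * a   (tree groups (a + a) * a)
Two distinct leftmost derivations = two distinct parse trees, so the grammar is ambiguous.

Final answer: Yes - the string 'a + a * a' has two distinct leftmost derivations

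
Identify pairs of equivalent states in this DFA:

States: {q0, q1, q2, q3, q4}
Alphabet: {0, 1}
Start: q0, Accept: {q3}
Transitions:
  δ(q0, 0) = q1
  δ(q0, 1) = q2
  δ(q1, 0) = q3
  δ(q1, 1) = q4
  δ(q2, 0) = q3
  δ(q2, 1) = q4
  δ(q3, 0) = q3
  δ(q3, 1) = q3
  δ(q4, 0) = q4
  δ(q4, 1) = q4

Using the table-filling algorithm:
Round 0 – mark pairs where exactly one state is accepting: (q0,q3), (q1,q3), (q2,q3), (q3,q4)
Round 1 – newly marked: (q0,q1) [on 0: q1 vs q3, already marked]; (q0,q2) [on 0: q1 vs q3, already marked]; (q1,q4) [on 0: q3 vs q4, already marked]; (q2,q4) [on 0: q3 vs q4, already marked]
Round 2 – newly marked: (q0,q4) [on 0: q1 vs q4, already marked]
No further pairs can be marked.
(q1, q2) unmarked: δ(q1,0)=q3, δ(q2,0)=q3; δ(q1,1)=q4, δ(q2,1)=q4 → equivalent
Equivalent pairs: (q1, q2)

Final answer: Equivalent pairs: (q1, q2)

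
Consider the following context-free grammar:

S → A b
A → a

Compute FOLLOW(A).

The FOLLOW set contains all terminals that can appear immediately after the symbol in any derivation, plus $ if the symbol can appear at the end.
A occurs only in S → A b, where it is immediately followed by the terminal b. So FOLLOW(A) = {b}.

Final answer: {b}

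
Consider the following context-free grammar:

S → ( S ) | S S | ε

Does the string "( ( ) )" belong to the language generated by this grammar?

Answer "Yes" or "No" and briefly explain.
A derivation exists: S ⇒ ( S ) ⇒ ( ( S ) ) ⇒ ( ( ) ) (using S → ( S ) twice, then S → ε).

Final answer: Yes - a valid derivation exists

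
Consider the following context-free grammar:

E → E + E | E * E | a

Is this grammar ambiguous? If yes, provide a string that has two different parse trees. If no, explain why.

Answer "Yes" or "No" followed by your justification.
Two different leftmost derivations of a + a * a:
  (1) E ⇒ E + E ⇒ a + E ⇒ a + E * E ⇒ a + a * E ⇒ a + a * a   (tree groups a + (a * a))
  (2) E ⇒ E * E ⇒ E + E * E ⇒ a + E * E ⇒ a + a * E ⇒ a + a * a   (tree groups (a + a) * a)
Two distinct leftmost derivations = two distinct parse trees, so the grammar is ambiguous.

Final answer: Yes - the string 'a + a * a' has two distinct leftmost derivations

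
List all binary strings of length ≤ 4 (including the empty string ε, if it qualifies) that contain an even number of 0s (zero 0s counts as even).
Checking every binary string of length 0 to 4:
  Length 0: accepted: ε | rejected: (none)
  Length 1: accepted: 1 | rejected: 0
  Length 2: accepted: 00, 11 | rejected: 01, 10
  Length 3: accepted: 001, 010, 100, 111 | rejected: 000, 011, 101, 110
  Length 4: accepted: 0000, 0011, 0101, 0110, 1001, 1010, 1100, 1111 | rejected: 0001, 0010, 0100, 0111, 1000, 1011, 1101, 1110
Total: 16 string(s).

Final answer: ε, 1, 00, 11, 001, 010, 100, 111, 0000, 0011, 0101, 0110, 1001, 1010, 1100, 1111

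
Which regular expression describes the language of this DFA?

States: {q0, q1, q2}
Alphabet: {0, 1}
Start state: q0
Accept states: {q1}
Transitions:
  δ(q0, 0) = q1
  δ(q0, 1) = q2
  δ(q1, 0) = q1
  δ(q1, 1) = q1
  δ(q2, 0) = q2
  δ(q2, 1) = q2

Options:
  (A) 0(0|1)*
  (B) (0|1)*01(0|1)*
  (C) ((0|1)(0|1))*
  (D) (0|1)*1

Testing sample strings against the DFA:
  '00001' -> accepted
  '00' -> accepted
  '001' -> accepted
  '1011' -> rejected
Checking each option for a counterexample:
  (A) 0(0|1)*: agrees with the DFA on all strings of length ≤ 4
  (B) (0|1)*01(0|1)*: '0' is accepted by the DFA but does not match the regex → eliminated
  (C) ((0|1)(0|1))*: ε is rejected by the DFA but matches the regex → eliminated
  (D) (0|1)*1: '0' is accepted by the DFA but does not match the regex → eliminated
Only (A) 0(0|1)* is consistent with the DFA.

Final answer: (A) 0(0|1)*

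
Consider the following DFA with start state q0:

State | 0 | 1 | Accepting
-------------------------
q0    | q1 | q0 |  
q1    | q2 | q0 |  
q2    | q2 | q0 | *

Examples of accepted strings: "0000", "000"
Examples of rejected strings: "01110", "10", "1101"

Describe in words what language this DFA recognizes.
binary strings ending with '00'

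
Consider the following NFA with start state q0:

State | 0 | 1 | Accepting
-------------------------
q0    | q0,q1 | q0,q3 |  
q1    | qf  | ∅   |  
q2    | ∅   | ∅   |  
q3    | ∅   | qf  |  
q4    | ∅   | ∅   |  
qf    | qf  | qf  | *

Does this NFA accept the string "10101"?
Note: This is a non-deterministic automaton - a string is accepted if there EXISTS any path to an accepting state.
Track the set of states the NFA could be in: start {q0}
Read '1': {q0} → {q0, q3}
Read '0': {q0, q3} → {q0, q1}
Read '1': {q0, q1} → {q0, q3}
Read '0': {q0, q3} → {q0, q1}
Read '1': {q0, q1} → {q0, q3}
Final set {q0, q3} contains no accepting state → rejected.

Final answer: No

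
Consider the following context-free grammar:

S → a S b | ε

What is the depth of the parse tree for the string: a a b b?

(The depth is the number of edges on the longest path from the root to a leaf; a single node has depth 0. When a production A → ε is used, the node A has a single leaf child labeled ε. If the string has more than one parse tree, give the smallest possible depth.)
The only parse tree applies S → a S b 2 times (once per matching a…b pair) and then S → ε.
The S nodes sit at depths 0, 1, …, 2; the innermost S (depth 2) has the single child ε at depth 3.
The terminal leaves a, b are at depths 1..2, so the longest root-to-leaf path is S → S → … → S → ε with 3 edges.
Depth = 3.

Final answer: 3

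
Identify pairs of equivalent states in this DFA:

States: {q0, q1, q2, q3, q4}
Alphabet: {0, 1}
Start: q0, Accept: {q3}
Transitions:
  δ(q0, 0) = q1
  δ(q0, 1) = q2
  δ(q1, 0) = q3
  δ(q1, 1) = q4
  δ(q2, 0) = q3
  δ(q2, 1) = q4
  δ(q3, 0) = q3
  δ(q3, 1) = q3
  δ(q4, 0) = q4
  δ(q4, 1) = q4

Using the table-filling algorithm:
Round 0 – mark pairs where exactly one state is accepting: (q0,q3), (q1,q3), (q2,q3), (q3,q4)
Round 1 – newly marked: (q0,q1) [on 0: q1 vs q3, already marked]; (q0,q2) [on 0: q1 vs q3, already marked]; (q1,q4) [on 0: q3 vs q4, already marked]; (q2,q4) [on 0: q3 vs q4, already marked]
Round 2 – newly marked: (q0,q4) [on 0: q1 vs q4, already marked]
No further pairs can be marked.
(q1, q2) unmarked: δ(q1,0)=q3, δ(q2,0)=q3; δ(q1,1)=q4, δ(q2,1)=q4 → equivalent
Equivalent pairs: (q1, q2)

Final answer: Equivalent pairs: (q1, q2)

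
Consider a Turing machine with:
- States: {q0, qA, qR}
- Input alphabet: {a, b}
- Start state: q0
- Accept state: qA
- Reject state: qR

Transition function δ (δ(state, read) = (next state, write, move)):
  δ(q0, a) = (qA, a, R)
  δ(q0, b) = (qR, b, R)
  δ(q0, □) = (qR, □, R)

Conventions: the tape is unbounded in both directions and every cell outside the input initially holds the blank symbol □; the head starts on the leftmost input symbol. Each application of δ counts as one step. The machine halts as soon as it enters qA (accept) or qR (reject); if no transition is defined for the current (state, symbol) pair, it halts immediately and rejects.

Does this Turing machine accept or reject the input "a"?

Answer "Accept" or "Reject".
Step 0: [q0]a (head at position 0)
Step 1: δ(q0, a) = (qA, a, R)  ⊢  a[qA]□ (head at position 1)
The machine is in qA, so it halts and accepts.

Final answer: Accept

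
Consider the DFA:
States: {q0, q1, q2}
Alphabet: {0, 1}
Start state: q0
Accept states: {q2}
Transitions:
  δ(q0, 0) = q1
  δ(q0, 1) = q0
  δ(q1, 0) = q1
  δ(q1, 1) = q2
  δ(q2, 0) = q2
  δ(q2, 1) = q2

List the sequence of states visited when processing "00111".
Starting at q0
Read '0': q0 -> q1
Read '0': q1 -> q1
Read '1': q1 -> q2
Read '1': q2 -> q2
Read '1': q2 -> q2

Final answer: q0 -> q1 -> q1 -> q2 -> q2 -> q2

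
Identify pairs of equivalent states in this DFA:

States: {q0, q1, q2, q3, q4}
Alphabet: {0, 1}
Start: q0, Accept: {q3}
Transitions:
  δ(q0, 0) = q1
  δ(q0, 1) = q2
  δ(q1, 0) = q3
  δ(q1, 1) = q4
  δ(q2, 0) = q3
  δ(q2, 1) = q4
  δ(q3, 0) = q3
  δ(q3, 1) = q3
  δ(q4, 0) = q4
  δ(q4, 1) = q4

Using the table-filling algorithm:
Round 0 – mark pairs where exactly one state is accepting: (q0,q3), (q1,q3), (q2,q3), (q3,q4)
Round 1 – newly marked: (q0,q1) [on 0: q1 vs q3, already marked]; (q0,q2) [on 0: q1 vs q3, already marked]; (q1,q4) [on 0: q3 vs q4, already marked]; (q2,q4) [on 0: q3 vs q4, already marked]
Round 2 – newly marked: (q0,q4) [on 0: q1 vs q4, already marked]
No further pairs can be marked.
(q1, q2) unmarked: δ(q1,0)=q3, δ(q2,0)=q3; δ(q1,1)=q4, δ(q2,1)=q4 → equivalent
Equivalent pairs: (q1, q2)

Final answer: Equivalent pairs: (q1, q2)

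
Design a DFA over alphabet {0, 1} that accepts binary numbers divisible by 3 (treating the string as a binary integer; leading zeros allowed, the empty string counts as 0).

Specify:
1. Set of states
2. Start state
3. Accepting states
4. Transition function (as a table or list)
One valid DFA (any DFA recognizing the same language is acceptable):
States: {q0, q1, q2}
Start: q0
Accepting: {q0}
Transitions (accepting states marked with *):
State | 0 | 1 | Accepting
-------------------------
q0    | q0 | q1 | *
q1    | q2 | q0 |  
q2    | q1 | q2 |  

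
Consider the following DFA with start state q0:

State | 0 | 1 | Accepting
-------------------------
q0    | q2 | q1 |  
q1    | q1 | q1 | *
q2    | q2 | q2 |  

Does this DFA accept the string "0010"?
Start in q0.
Read '0': q0 → q2
Read '0': q2 → q2
Read '1': q2 → q2
Read '0': q2 → q2
Final state q2 is not accepting, so the string is rejected.

Final answer: No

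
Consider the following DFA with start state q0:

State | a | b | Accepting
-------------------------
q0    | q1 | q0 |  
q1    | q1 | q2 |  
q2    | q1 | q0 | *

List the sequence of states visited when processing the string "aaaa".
q0 → q1 → q1 → q1 → q1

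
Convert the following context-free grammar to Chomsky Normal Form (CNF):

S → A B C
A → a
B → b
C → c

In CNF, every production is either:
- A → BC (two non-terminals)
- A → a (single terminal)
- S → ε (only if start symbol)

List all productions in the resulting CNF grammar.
The grammar has no ε-productions or unit productions to eliminate.
A → a is already in CNF (single terminal) – keep it.
B → b is already in CNF (single terminal) – keep it.
C → c is already in CNF (single terminal) – keep it.
S → A B C has 3 symbols on the right: break it into binary productions S → A X0, X0 → B C.
Resulting CNF grammar (5 productions): A → a; B → b; C → c; S → A X0; X0 → B C

Final answer: A → a; B → b; C → c; S → A X0; X0 → B C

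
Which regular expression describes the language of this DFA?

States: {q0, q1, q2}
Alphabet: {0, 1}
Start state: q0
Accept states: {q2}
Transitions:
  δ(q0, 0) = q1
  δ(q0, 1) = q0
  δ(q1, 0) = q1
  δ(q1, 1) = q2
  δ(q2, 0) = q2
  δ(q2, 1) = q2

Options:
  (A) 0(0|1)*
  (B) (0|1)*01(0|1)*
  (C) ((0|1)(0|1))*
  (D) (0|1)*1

Testing sample strings against the DFA:
  '10' -> rejected
  '000' -> rejected
  '010' -> accepted
  '01011' -> accepted
Checking each option for a counterexample:
  (A) 0(0|1)*: '0' is rejected by the DFA but matches the regex → eliminated
  (B) (0|1)*01(0|1)*: agrees with the DFA on all strings of length ≤ 4
  (C) ((0|1)(0|1))*: ε is rejected by the DFA but matches the regex → eliminated
  (D) (0|1)*1: '1' is rejected by the DFA but matches the regex → eliminated
Only (B) (0|1)*01(0|1)* is consistent with the DFA.

Final answer: (B) (0|1)*01(0|1)*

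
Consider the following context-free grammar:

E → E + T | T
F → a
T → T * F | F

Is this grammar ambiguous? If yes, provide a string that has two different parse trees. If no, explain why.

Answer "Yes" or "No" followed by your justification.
This is the standard stratified expression grammar: '+' is introduced only by the left-recursive rule E → E + T and '*' only by the left-recursive rule T → T * F, with F → a. For any string, the last '+' must be the one produced at the root E (everything after it is a T containing no '+'), and likewise within each T the last '*' is produced at its root. This fixes the parse tree uniquely (left-associative, '*' binding tighter than '+'), so every string has exactly one parse tree.

Final answer: No - the grammar is unambiguous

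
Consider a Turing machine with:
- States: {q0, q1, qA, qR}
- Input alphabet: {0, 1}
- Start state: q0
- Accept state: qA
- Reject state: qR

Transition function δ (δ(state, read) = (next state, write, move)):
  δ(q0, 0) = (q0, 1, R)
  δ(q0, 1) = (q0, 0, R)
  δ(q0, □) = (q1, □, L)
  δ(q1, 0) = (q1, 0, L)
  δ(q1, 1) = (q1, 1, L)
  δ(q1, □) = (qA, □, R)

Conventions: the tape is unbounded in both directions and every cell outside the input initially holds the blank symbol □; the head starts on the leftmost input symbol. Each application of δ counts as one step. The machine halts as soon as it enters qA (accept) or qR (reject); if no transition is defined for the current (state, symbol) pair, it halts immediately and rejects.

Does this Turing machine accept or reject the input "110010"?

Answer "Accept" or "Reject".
Step 0: [q0]110010 (head at position 0)
Step 1: δ(q0, 1) = (q0, 0, R)  ⊢  0[q0]10010 (head at position 1)
Step 2: δ(q0, 1) = (q0, 0, R)  ⊢  00[q0]0010 (head at position 2)
Step 3: δ(q0, 0) = (q0, 1, R)  ⊢  001[q0]010 (head at position 3)
Step 4: δ(q0, 0) = (q0, 1, R)  ⊢  0011[q0]10 (head at position 4)
Step 5: δ(q0, 1) = (q0, 0, R)  ⊢  00110[q0]0 (head at position 5)
Step 6: δ(q0, 0) = (q0, 1, R)  ⊢  001101[q0]□ (head at position 6)
Step 7: δ(q0, □) = (q1, □, L)  ⊢  00110[q1]1□ (head at position 5)
Step 8: δ(q1, 1) = (q1, 1, L)  ⊢  0011[q1]01□ (head at position 4)
Step 9: δ(q1, 0) = (q1, 0, L)  ⊢  001[q1]101□ (head at position 3)
Step 10: δ(q1, 1) = (q1, 1, L)  ⊢  00[q1]1101□ (head at position 2)
Step 11: δ(q1, 1) = (q1, 1, L)  ⊢  0[q1]01101□ (head at position 1)
Step 12: δ(q1, 0) = (q1, 0, L)  ⊢  [q1]001101□ (head at position 0)
Step 13: δ(q1, 0) = (q1, 0, L)  ⊢  [q1]□001101□ (head at position -1)
Step 14: δ(q1, □) = (qA, □, R)  ⊢  □[qA]001101□ (head at position 0)
The machine is in qA, so it halts and accepts.

Final answer: Accept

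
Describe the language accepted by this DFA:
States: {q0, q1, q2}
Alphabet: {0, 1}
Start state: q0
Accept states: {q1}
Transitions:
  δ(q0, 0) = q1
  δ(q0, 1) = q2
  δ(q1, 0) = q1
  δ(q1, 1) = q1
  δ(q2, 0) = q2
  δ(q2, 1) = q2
Analyzing the DFA structure:
Start state: q0
Accept states: {q1}
Interpreting what each state remembers (checking against the transitions):
  q0: nothing has been read yet
  q1: the first symbol was 0
  q2: the first symbol was 1 (trap state)
  δ(q0, 0): in q0 (nothing has been read yet), after reading 0 we have: the first symbol was 0 → q1
  δ(q0, 1): in q0 (nothing has been read yet), after reading 1 we have: the first symbol was 1 (trap state) → q2
  δ(q1, 0): in q1 (the first symbol was 0), after reading 0 we have: the first symbol was 0 → q1
  δ(q1, 1): in q1 (the first symbol was 0), after reading 1 we have: the first symbol was 0 → q1
  δ(q2, 0): in q2 (the first symbol was 1 (trap state)), after reading 0 we have: the first symbol was 1 (trap state) → q2
  δ(q2, 1): in q2 (the first symbol was 1 (trap state)), after reading 1 we have: the first symbol was 1 (trap state) → q2
A string is accepted iff it ends in {q1}, i.e. the first symbol was 0.
Language: All binary strings starting with 0

Final answer: All binary strings starting with 0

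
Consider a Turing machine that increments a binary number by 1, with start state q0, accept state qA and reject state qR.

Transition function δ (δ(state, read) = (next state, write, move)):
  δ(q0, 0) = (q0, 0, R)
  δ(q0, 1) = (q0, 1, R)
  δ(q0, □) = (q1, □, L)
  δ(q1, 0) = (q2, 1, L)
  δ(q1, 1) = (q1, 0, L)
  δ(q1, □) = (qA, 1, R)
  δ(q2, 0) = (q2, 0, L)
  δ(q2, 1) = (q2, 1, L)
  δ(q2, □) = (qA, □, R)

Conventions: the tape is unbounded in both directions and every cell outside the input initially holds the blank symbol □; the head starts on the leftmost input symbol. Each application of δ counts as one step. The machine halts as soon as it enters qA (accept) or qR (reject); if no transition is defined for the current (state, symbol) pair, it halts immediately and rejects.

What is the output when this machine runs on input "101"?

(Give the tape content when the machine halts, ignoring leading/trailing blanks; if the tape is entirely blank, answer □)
Step 0: [q0]101 (head at position 0)
Step 1: δ(q0, 1) = (q0, 1, R)  ⊢  1[q0]01 (head at position 1)
Step 2: δ(q0, 0) = (q0, 0, R)  ⊢  10[q0]1 (head at position 2)
Step 3: δ(q0, 1) = (q0, 1, R)  ⊢  101[q0]□ (head at position 3)
Step 4: δ(q0, □) = (q1, □, L)  ⊢  10[q1]1□ (head at position 2)
Step 5: δ(q1, 1) = (q1, 0, L)  ⊢  1[q1]00□ (head at position 1)
Step 6: δ(q1, 0) = (q2, 1, L)  ⊢  [q2]110□ (head at position 0)
Step 7: δ(q2, 1) = (q2, 1, L)  ⊢  [q2]□110□ (head at position -1)
Step 8: δ(q2, □) = (qA, □, R)  ⊢  □[qA]110□ (head at position 0)
The machine is in qA, so it halts and accepts.
Tape content when halted (ignoring surrounding blanks): 110

Final answer: Output: 110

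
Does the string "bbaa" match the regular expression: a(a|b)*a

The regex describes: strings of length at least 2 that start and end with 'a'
No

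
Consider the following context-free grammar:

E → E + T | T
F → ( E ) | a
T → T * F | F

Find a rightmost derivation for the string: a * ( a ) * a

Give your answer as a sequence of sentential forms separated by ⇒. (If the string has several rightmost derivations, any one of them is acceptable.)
Start with E.
Step 1: the rightmost non-terminal is E; apply E → T:  T
Step 2: the rightmost non-terminal is T; apply T → T * F:  T * F
Step 3: the rightmost non-terminal is F; apply F → a:  T * a
Step 4: the rightmost non-terminal is T; apply T → T * F:  T * F * a
Step 5: the rightmost non-terminal is F; apply F → ( E ):  T * ( E ) * a
Step 6: the rightmost non-terminal is E; apply E → T:  T * ( T ) * a
Step 7: the rightmost non-terminal is T; apply T → F:  T * ( F ) * a
Step 8: the rightmost non-terminal is F; apply F → a:  T * ( a ) * a
Step 9: the rightmost non-terminal is T; apply T → F:  F * ( a ) * a
Step 10: the rightmost non-terminal is F; apply F → a:  a * ( a ) * a

Final answer: E ⇒ T ⇒ T * F ⇒ T * a ⇒ T * F * a ⇒ T * ( E ) * a ⇒ T * ( T ) * a ⇒ T * ( F ) * a ⇒ T * ( a ) * a ⇒ F * ( a ) * a ⇒ a * ( a ) * a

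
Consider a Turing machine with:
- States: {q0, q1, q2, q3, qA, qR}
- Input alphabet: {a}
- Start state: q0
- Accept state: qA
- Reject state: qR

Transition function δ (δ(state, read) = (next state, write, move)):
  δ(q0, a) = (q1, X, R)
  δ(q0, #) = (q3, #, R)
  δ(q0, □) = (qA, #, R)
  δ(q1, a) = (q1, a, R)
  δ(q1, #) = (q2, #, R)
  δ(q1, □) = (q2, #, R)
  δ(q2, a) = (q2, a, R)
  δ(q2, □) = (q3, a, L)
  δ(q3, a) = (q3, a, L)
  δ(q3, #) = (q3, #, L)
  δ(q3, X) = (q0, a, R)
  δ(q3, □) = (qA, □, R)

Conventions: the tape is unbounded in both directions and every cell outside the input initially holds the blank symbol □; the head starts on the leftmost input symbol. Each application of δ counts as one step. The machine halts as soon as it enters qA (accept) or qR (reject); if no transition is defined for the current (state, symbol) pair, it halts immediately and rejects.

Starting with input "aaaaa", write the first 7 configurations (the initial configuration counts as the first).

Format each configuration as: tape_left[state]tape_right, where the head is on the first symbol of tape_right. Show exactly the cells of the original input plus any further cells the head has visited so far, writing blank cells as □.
Step 0: [q0]aaaaa (head at position 0)
Step 1: δ(q0, a) = (q1, X, R)  ⊢  X[q1]aaaa (head at position 1)
Step 2: δ(q1, a) = (q1, a, R)  ⊢  Xa[q1]aaa (head at position 2)
Step 3: δ(q1, a) = (q1, a, R)  ⊢  Xaa[q1]aa (head at position 3)
Step 4: δ(q1, a) = (q1, a, R)  ⊢  Xaaa[q1]a (head at position 4)
Step 5: δ(q1, a) = (q1, a, R)  ⊢  Xaaaa[q1]□ (head at position 5)
Step 6: δ(q1, □) = (q2, #, R)  ⊢  Xaaaa#[q2]□ (head at position 6)

Final answer: [q0]aaaaa ⊢ X[q1]aaaa ⊢ Xa[q1]aaa ⊢ Xaa[q1]aa ⊢ Xaaa[q1]a ⊢ Xaaaa[q1]□ ⊢ Xaaaa#[q2]□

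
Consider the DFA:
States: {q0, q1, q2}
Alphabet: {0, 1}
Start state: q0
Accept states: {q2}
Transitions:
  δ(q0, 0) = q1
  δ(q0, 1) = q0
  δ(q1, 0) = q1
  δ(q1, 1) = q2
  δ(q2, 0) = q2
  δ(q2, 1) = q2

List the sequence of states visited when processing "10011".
Starting at q0
Read '1': q0 -> q0
Read '0': q0 -> q1
Read '0': q1 -> q1
Read '1': q1 -> q2
Read '1': q2 -> q2

Final answer: q0 -> q0 -> q1 -> q1 -> q2 -> q2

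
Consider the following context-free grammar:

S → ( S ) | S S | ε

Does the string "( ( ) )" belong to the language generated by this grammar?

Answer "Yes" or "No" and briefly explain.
A derivation exists: S ⇒ ( S ) ⇒ ( ( S ) ) ⇒ ( ( ) ) (using S → ( S ) twice, then S → ε).

Final answer: Yes - a valid derivation exists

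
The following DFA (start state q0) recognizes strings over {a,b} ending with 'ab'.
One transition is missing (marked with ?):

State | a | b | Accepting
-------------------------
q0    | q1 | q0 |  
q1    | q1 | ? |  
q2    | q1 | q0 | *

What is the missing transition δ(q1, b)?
q2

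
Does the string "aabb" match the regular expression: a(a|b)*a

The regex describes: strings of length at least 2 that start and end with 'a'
No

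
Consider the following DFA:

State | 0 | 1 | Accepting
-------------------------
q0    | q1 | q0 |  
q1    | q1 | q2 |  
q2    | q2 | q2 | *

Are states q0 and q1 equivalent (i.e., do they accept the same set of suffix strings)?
Try the suffix "1".
From q0: q0 → q0 — not accepting.
From q1: q1 → q2 — accepting.
The two states disagree on this suffix, so they are not equivalent.

Final answer: No. Distinguishing string: "1" - accepted from q1 but not from q0.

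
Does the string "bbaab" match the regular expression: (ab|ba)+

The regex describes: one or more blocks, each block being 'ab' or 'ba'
No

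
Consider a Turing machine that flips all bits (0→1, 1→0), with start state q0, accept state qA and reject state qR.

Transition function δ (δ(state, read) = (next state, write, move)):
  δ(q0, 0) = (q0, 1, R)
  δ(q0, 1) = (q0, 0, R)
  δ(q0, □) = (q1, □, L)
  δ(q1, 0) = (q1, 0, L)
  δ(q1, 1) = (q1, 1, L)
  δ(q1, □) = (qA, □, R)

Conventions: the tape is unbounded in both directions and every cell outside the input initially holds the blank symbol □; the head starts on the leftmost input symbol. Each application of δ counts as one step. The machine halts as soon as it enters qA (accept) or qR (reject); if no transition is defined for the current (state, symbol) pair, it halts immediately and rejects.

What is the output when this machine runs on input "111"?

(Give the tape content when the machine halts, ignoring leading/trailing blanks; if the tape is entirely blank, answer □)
Step 0: [q0]111 (head at position 0)
Step 1: δ(q0, 1) = (q0, 0, R)  ⊢  0[q0]11 (head at position 1)
Step 2: δ(q0, 1) = (q0, 0, R)  ⊢  00[q0]1 (head at position 2)
Step 3: δ(q0, 1) = (q0, 0, R)  ⊢  000[q0]□ (head at position 3)
Step 4: δ(q0, □) = (q1, □, L)  ⊢  00[q1]0□ (head at position 2)
Step 5: δ(q1, 0) = (q1, 0, L)  ⊢  0[q1]00□ (head at position 1)
Step 6: δ(q1, 0) = (q1, 0, L)  ⊢  [q1]000□ (head at position 0)
Step 7: δ(q1, 0) = (q1, 0, L)  ⊢  [q1]□000□ (head at position -1)
Step 8: δ(q1, □) = (qA, □, R)  ⊢  □[qA]000□ (head at position 0)
The machine is in qA, so it halts and accepts.
Tape content when halted (ignoring surrounding blanks): 000

Final answer: Output: 000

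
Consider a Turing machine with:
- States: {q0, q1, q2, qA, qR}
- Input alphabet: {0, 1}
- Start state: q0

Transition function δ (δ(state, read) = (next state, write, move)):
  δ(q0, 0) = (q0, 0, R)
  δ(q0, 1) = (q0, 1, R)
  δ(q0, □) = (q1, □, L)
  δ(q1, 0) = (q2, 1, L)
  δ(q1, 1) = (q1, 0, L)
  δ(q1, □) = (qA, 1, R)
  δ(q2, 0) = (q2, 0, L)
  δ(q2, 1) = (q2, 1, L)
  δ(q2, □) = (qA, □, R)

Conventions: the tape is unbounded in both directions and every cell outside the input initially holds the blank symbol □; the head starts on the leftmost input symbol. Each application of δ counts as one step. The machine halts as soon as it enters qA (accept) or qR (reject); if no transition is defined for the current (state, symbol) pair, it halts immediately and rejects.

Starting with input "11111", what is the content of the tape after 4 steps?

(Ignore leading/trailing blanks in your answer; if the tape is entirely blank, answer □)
Step 0: [q0]11111 (head at position 0)
Step 1: δ(q0, 1) = (q0, 1, R)  ⊢  1[q0]1111 (head at position 1)
Step 2: δ(q0, 1) = (q0, 1, R)  ⊢  11[q0]111 (head at position 2)
Step 3: δ(q0, 1) = (q0, 1, R)  ⊢  111[q0]11 (head at position 3)
Step 4: δ(q0, 1) = (q0, 1, R)  ⊢  1111[q0]1 (head at position 4)
Tape after 4 steps (ignoring surrounding blanks): 11111

Final answer: Tape: 11111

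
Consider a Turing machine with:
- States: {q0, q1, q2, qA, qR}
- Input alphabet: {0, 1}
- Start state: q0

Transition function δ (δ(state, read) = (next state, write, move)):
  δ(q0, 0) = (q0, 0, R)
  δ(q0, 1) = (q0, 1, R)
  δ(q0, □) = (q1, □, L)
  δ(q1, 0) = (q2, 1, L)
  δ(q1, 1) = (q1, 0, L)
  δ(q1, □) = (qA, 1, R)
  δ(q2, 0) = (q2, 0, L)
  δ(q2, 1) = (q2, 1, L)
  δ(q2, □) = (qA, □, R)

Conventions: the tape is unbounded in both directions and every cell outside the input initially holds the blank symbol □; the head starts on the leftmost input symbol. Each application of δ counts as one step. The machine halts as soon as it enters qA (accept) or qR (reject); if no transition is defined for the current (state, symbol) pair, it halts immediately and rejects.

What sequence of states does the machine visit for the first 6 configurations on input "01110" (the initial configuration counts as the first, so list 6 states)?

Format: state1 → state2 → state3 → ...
Step 0: [q0]01110 (head at position 0)
Step 1: δ(q0, 0) = (q0, 0, R)  ⊢  0[q0]1110 (head at position 1)
Step 2: δ(q0, 1) = (q0, 1, R)  ⊢  01[q0]110 (head at position 2)
Step 3: δ(q0, 1) = (q0, 1, R)  ⊢  011[q0]10 (head at position 3)
Step 4: δ(q0, 1) = (q0, 1, R)  ⊢  0111[q0]0 (head at position 4)
Step 5: δ(q0, 0) = (q0, 0, R)  ⊢  01110[q0]□ (head at position 5)
Reading off the states of these 6 configurations: q0 → q0 → q0 → q0 → q0 → q0

Final answer: q0 → q0 → q0 → q0 → q0 → q0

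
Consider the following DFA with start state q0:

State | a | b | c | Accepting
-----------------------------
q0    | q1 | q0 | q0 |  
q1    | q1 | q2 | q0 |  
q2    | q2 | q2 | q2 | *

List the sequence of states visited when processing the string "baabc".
q0 → q0 → q1 → q1 → q2 → q2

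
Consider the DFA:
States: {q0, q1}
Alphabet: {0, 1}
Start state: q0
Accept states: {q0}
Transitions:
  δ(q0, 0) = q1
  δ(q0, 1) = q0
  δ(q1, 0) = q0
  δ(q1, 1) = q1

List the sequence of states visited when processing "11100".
Starting at q0
Read '1': q0 -> q0
Read '1': q0 -> q0
Read '1': q0 -> q0
Read '0': q0 -> q1
Read '0': q1 -> q0

Final answer: q0 -> q0 -> q0 -> q0 -> q1 -> q0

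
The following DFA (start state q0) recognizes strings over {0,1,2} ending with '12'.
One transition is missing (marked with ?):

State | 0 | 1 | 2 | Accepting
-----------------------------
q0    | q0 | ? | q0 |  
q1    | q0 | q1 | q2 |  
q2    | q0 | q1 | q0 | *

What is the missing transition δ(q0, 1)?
q1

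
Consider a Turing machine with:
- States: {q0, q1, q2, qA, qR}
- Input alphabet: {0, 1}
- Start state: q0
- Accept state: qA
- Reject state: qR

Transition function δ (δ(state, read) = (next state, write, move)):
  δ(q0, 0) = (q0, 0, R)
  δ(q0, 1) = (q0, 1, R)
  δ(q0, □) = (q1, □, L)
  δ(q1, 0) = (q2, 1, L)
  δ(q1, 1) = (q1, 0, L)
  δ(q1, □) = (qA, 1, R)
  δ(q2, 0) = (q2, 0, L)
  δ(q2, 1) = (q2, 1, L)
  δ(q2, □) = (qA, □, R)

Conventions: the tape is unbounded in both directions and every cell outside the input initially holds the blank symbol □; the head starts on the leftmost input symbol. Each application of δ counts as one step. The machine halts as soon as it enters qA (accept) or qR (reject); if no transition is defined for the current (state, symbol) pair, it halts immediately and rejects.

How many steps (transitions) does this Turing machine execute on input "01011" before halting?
Step 0: [q0]01011 (head at position 0)
Step 1: δ(q0, 0) = (q0, 0, R)  ⊢  0[q0]1011 (head at position 1)
Step 2: δ(q0, 1) = (q0, 1, R)  ⊢  01[q0]011 (head at position 2)
Step 3: δ(q0, 0) = (q0, 0, R)  ⊢  010[q0]11 (head at position 3)
Step 4: δ(q0, 1) = (q0, 1, R)  ⊢  0101[q0]1 (head at position 4)
Step 5: δ(q0, 1) = (q0, 1, R)  ⊢  01011[q0]□ (head at position 5)
Step 6: δ(q0, □) = (q1, □, L)  ⊢  0101[q1]1□ (head at position 4)
Step 7: δ(q1, 1) = (q1, 0, L)  ⊢  010[q1]10□ (head at position 3)
Step 8: δ(q1, 1) = (q1, 0, L)  ⊢  01[q1]000□ (head at position 2)
Step 9: δ(q1, 0) = (q2, 1, L)  ⊢  0[q2]1100□ (head at position 1)
Step 10: δ(q2, 1) = (q2, 1, L)  ⊢  [q2]01100□ (head at position 0)
Step 11: δ(q2, 0) = (q2, 0, L)  ⊢  [q2]□01100□ (head at position -1)
Step 12: δ(q2, □) = (qA, □, R)  ⊢  □[qA]01100□ (head at position 0)
The machine is in qA, so it halts and accepts.
Number of transitions executed: 12.

Final answer: 12 steps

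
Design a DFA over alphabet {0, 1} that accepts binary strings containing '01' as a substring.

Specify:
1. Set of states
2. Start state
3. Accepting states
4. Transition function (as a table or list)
One valid DFA (any DFA recognizing the same language is acceptable):
States: {q0, q1, q2}
Start: q0
Accepting: {q2}
Transitions (accepting states marked with *):
State | 0 | 1 | Accepting
-------------------------
q0    | q1 | q0 |  
q1    | q1 | q2 |  
q2    | q2 | q2 | *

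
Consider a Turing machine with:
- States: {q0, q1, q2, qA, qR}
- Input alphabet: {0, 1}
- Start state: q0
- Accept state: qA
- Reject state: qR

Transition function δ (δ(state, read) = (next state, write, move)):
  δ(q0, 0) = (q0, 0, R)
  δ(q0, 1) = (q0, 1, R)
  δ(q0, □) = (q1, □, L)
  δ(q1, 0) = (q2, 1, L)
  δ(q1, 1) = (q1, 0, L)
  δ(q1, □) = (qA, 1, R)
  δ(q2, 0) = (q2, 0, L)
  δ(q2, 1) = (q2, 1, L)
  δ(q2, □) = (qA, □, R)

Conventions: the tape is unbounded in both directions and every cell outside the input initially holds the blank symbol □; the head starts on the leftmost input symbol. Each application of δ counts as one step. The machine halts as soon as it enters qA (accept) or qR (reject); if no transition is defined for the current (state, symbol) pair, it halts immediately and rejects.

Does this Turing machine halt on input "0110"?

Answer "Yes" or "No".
Step 0: [q0]0110 (head at position 0)
Step 1: δ(q0, 0) = (q0, 0, R)  ⊢  0[q0]110 (head at position 1)
Step 2: δ(q0, 1) = (q0, 1, R)  ⊢  01[q0]10 (head at position 2)
Step 3: δ(q0, 1) = (q0, 1, R)  ⊢  011[q0]0 (head at position 3)
Step 4: δ(q0, 0) = (q0, 0, R)  ⊢  0110[q0]□ (head at position 4)
Step 5: δ(q0, □) = (q1, □, L)  ⊢  011[q1]0□ (head at position 3)
Step 6: δ(q1, 0) = (q2, 1, L)  ⊢  01[q2]11□ (head at position 2)
Step 7: δ(q2, 1) = (q2, 1, L)  ⊢  0[q2]111□ (head at position 1)
Step 8: δ(q2, 1) = (q2, 1, L)  ⊢  [q2]0111□ (head at position 0)
Step 9: δ(q2, 0) = (q2, 0, L)  ⊢  [q2]□0111□ (head at position -1)
Step 10: δ(q2, □) = (qA, □, R)  ⊢  □[qA]0111□ (head at position 0)
The machine is in qA, so it halts and accepts.
It halts after 10 steps.

Final answer: Yes - halts after 10 steps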